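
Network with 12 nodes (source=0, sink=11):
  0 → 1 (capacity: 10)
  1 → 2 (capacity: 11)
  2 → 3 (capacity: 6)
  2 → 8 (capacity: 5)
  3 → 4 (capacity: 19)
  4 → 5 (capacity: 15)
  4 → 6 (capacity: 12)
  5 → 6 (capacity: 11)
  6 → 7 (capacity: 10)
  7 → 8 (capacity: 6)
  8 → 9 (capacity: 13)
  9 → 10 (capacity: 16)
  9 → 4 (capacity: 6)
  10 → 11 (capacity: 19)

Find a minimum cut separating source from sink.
Min cut value = 10, edges: (0,1)

Min cut value: 10
Partition: S = [0], T = [1, 2, 3, 4, 5, 6, 7, 8, 9, 10, 11]
Cut edges: (0,1)

By max-flow min-cut theorem, max flow = min cut = 10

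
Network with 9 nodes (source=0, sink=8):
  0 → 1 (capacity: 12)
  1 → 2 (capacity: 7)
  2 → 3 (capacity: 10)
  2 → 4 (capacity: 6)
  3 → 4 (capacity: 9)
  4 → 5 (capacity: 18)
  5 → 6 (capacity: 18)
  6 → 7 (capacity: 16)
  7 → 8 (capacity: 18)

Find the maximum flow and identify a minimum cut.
Max flow = 7, Min cut edges: (1,2)

Maximum flow: 7
Minimum cut: (1,2)
Partition: S = [0, 1], T = [2, 3, 4, 5, 6, 7, 8]

Max-flow min-cut theorem verified: both equal 7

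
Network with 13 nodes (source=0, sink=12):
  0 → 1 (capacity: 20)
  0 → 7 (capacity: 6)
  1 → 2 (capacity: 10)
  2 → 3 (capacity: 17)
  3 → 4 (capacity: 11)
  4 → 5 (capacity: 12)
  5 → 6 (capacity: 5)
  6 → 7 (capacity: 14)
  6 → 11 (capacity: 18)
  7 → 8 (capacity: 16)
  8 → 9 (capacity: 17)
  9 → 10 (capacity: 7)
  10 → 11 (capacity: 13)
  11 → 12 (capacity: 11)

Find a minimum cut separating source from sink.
Min cut value = 11, edges: (11,12)

Min cut value: 11
Partition: S = [0, 1, 2, 3, 4, 5, 6, 7, 8, 9, 10, 11], T = [12]
Cut edges: (11,12)

By max-flow min-cut theorem, max flow = min cut = 11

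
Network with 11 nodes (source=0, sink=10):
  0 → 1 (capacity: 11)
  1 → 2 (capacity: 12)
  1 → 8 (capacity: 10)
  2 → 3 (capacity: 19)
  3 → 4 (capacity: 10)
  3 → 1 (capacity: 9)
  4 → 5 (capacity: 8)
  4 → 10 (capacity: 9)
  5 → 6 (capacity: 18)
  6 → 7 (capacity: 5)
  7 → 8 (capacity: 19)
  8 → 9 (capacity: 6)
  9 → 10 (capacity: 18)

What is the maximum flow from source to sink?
Maximum flow = 11

Max flow: 11

Flow assignment:
  0 → 1: 11/11
  1 → 2: 5/12
  1 → 8: 6/10
  2 → 3: 5/19
  3 → 4: 5/10
  4 → 10: 5/9
  8 → 9: 6/6
  9 → 10: 6/18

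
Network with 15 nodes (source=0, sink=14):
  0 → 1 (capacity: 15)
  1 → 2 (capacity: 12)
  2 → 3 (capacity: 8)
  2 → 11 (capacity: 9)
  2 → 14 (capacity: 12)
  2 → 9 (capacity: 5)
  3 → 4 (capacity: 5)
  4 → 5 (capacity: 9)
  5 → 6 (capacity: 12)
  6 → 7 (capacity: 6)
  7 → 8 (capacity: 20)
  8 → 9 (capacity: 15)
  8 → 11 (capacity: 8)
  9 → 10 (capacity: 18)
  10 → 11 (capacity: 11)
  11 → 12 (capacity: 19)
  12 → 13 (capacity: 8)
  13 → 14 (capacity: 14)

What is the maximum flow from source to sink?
Maximum flow = 12

Max flow: 12

Flow assignment:
  0 → 1: 12/15
  1 → 2: 12/12
  2 → 14: 12/12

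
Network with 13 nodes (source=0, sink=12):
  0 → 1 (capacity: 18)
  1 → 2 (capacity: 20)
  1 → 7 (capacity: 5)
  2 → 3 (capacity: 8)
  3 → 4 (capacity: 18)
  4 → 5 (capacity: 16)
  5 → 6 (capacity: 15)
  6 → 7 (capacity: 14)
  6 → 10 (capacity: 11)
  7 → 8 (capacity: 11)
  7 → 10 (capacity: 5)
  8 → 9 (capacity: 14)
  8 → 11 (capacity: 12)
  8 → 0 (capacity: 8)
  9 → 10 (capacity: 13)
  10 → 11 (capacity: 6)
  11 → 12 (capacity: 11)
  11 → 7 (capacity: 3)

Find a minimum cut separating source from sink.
Min cut value = 11, edges: (11,12)

Min cut value: 11
Partition: S = [0, 1, 2, 3, 4, 5, 6, 7, 8, 9, 10, 11], T = [12]
Cut edges: (11,12)

By max-flow min-cut theorem, max flow = min cut = 11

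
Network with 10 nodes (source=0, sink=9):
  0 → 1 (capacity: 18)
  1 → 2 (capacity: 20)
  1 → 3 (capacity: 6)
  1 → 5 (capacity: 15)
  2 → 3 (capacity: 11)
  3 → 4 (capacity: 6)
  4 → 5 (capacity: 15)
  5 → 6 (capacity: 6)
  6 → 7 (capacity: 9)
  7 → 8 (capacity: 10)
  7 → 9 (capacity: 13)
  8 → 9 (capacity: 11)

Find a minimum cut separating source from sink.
Min cut value = 6, edges: (5,6)

Min cut value: 6
Partition: S = [0, 1, 2, 3, 4, 5], T = [6, 7, 8, 9]
Cut edges: (5,6)

By max-flow min-cut theorem, max flow = min cut = 6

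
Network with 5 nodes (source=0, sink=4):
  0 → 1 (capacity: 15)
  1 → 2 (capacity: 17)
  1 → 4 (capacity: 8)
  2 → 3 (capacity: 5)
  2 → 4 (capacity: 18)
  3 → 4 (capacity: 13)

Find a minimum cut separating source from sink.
Min cut value = 15, edges: (0,1)

Min cut value: 15
Partition: S = [0], T = [1, 2, 3, 4]
Cut edges: (0,1)

By max-flow min-cut theorem, max flow = min cut = 15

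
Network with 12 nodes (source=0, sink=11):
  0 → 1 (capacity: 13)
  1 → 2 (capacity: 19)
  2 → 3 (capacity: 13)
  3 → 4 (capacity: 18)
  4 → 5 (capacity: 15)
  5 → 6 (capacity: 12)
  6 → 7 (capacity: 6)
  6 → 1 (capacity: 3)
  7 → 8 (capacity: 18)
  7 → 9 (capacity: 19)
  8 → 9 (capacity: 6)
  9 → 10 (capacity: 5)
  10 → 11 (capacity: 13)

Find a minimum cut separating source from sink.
Min cut value = 5, edges: (9,10)

Min cut value: 5
Partition: S = [0, 1, 2, 3, 4, 5, 6, 7, 8, 9], T = [10, 11]
Cut edges: (9,10)

By max-flow min-cut theorem, max flow = min cut = 5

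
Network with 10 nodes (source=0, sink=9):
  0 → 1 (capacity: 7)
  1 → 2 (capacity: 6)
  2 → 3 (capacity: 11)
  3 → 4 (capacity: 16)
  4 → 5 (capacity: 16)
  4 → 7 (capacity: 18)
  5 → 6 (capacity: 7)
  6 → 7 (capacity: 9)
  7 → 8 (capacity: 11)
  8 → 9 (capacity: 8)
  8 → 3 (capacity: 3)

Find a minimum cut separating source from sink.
Min cut value = 6, edges: (1,2)

Min cut value: 6
Partition: S = [0, 1], T = [2, 3, 4, 5, 6, 7, 8, 9]
Cut edges: (1,2)

By max-flow min-cut theorem, max flow = min cut = 6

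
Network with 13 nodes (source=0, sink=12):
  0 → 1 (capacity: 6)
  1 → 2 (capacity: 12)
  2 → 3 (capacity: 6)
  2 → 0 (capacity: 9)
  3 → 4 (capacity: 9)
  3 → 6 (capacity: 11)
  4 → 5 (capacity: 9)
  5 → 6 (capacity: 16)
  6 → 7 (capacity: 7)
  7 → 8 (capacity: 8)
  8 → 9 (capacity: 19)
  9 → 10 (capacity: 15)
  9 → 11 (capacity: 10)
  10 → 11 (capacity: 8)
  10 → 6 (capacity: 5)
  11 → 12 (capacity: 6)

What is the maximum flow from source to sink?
Maximum flow = 6

Max flow: 6

Flow assignment:
  0 → 1: 6/6
  1 → 2: 6/12
  2 → 3: 6/6
  3 → 6: 6/11
  6 → 7: 6/7
  7 → 8: 6/8
  8 → 9: 6/19
  9 → 11: 6/10
  11 → 12: 6/6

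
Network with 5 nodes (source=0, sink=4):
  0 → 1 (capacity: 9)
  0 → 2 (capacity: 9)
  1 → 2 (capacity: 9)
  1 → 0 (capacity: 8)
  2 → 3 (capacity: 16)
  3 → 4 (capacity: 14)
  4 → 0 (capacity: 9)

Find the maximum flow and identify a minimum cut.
Max flow = 14, Min cut edges: (3,4)

Maximum flow: 14
Minimum cut: (3,4)
Partition: S = [0, 1, 2, 3], T = [4]

Max-flow min-cut theorem verified: both equal 14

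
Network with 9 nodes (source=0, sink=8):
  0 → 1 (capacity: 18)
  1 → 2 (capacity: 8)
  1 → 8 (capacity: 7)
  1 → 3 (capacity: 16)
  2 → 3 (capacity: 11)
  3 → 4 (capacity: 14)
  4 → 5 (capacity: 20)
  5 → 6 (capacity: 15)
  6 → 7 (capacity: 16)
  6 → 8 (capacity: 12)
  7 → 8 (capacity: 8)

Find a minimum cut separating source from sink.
Min cut value = 18, edges: (0,1)

Min cut value: 18
Partition: S = [0], T = [1, 2, 3, 4, 5, 6, 7, 8]
Cut edges: (0,1)

By max-flow min-cut theorem, max flow = min cut = 18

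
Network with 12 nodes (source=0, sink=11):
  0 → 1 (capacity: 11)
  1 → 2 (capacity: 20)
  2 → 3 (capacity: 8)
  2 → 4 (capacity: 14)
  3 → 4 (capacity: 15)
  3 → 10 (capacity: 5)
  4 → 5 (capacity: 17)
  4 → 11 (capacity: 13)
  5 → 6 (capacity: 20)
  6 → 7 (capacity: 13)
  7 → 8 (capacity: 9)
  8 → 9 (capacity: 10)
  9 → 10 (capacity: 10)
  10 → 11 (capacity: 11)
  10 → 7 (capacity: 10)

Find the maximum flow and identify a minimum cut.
Max flow = 11, Min cut edges: (0,1)

Maximum flow: 11
Minimum cut: (0,1)
Partition: S = [0], T = [1, 2, 3, 4, 5, 6, 7, 8, 9, 10, 11]

Max-flow min-cut theorem verified: both equal 11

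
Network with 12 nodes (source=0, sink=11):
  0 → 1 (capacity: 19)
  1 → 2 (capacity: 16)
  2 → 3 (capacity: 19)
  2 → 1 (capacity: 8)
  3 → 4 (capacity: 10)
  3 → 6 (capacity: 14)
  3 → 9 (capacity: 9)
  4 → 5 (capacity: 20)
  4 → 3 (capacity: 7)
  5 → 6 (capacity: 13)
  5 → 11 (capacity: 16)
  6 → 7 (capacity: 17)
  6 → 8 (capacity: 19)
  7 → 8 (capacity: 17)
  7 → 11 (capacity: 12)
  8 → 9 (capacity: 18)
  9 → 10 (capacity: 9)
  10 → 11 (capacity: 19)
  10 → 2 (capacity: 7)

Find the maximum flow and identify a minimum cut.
Max flow = 16, Min cut edges: (1,2)

Maximum flow: 16
Minimum cut: (1,2)
Partition: S = [0, 1], T = [2, 3, 4, 5, 6, 7, 8, 9, 10, 11]

Max-flow min-cut theorem verified: both equal 16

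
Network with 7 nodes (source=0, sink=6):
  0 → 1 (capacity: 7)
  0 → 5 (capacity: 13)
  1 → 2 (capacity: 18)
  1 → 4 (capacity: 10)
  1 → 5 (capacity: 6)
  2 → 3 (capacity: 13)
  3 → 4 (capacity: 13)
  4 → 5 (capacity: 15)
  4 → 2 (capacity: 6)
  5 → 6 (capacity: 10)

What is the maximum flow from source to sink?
Maximum flow = 10

Max flow: 10

Flow assignment:
  0 → 1: 1/7
  0 → 5: 9/13
  1 → 4: 1/10
  4 → 5: 1/15
  5 → 6: 10/10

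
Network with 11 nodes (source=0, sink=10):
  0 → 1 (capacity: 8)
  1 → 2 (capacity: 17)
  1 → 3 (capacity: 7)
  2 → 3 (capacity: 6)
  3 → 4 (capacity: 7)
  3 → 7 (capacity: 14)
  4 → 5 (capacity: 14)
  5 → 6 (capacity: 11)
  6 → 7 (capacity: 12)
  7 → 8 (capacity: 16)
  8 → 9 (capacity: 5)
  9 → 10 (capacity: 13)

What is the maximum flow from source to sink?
Maximum flow = 5

Max flow: 5

Flow assignment:
  0 → 1: 5/8
  1 → 2: 1/17
  1 → 3: 4/7
  2 → 3: 1/6
  3 → 7: 5/14
  7 → 8: 5/16
  8 → 9: 5/5
  9 → 10: 5/13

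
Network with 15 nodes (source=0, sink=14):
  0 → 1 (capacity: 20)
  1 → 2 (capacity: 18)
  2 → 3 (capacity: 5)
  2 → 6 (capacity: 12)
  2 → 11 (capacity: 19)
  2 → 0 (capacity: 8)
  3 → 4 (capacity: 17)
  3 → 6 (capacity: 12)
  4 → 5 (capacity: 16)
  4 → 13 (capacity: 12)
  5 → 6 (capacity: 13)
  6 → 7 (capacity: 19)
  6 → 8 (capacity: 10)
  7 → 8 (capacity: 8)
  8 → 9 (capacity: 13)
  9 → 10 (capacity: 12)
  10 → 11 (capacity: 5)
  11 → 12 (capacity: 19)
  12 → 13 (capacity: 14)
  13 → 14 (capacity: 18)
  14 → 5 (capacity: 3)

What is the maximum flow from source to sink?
Maximum flow = 18

Max flow: 18

Flow assignment:
  0 → 1: 18/20
  1 → 2: 18/18
  2 → 3: 5/5
  2 → 11: 13/19
  3 → 4: 5/17
  4 → 13: 5/12
  11 → 12: 13/19
  12 → 13: 13/14
  13 → 14: 18/18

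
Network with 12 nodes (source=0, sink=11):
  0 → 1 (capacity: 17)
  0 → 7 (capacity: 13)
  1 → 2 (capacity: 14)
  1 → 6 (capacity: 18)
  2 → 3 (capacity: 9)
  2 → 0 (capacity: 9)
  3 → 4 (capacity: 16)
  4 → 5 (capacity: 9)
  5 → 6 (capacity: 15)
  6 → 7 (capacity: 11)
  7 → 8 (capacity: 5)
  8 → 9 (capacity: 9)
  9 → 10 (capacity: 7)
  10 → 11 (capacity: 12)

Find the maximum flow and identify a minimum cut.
Max flow = 5, Min cut edges: (7,8)

Maximum flow: 5
Minimum cut: (7,8)
Partition: S = [0, 1, 2, 3, 4, 5, 6, 7], T = [8, 9, 10, 11]

Max-flow min-cut theorem verified: both equal 5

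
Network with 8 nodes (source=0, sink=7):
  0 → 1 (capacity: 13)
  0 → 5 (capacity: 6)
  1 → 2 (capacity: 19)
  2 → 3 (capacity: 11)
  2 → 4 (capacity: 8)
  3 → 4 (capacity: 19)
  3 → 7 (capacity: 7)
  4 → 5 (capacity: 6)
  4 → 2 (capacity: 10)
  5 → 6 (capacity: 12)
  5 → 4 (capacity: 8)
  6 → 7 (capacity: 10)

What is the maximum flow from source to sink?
Maximum flow = 17

Max flow: 17

Flow assignment:
  0 → 1: 13/13
  0 → 5: 4/6
  1 → 2: 13/19
  2 → 3: 11/11
  2 → 4: 2/8
  3 → 4: 4/19
  3 → 7: 7/7
  4 → 5: 6/6
  5 → 6: 10/12
  6 → 7: 10/10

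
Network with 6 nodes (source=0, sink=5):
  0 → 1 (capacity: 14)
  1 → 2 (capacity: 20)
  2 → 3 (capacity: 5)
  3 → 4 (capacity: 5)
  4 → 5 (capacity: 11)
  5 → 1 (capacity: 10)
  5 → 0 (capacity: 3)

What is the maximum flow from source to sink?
Maximum flow = 5

Max flow: 5

Flow assignment:
  0 → 1: 5/14
  1 → 2: 5/20
  2 → 3: 5/5
  3 → 4: 5/5
  4 → 5: 5/11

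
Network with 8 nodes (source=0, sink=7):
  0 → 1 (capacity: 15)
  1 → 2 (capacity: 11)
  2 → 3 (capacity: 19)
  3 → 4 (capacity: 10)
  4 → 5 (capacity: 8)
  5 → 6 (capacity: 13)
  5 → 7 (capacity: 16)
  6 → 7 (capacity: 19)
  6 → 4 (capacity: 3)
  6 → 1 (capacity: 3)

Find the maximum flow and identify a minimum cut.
Max flow = 8, Min cut edges: (4,5)

Maximum flow: 8
Minimum cut: (4,5)
Partition: S = [0, 1, 2, 3, 4], T = [5, 6, 7]

Max-flow min-cut theorem verified: both equal 8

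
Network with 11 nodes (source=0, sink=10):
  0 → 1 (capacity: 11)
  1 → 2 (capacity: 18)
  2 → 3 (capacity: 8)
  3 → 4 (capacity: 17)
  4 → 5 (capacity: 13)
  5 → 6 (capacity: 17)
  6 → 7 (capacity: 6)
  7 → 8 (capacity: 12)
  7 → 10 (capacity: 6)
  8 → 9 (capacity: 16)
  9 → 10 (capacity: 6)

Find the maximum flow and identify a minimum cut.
Max flow = 6, Min cut edges: (6,7)

Maximum flow: 6
Minimum cut: (6,7)
Partition: S = [0, 1, 2, 3, 4, 5, 6], T = [7, 8, 9, 10]

Max-flow min-cut theorem verified: both equal 6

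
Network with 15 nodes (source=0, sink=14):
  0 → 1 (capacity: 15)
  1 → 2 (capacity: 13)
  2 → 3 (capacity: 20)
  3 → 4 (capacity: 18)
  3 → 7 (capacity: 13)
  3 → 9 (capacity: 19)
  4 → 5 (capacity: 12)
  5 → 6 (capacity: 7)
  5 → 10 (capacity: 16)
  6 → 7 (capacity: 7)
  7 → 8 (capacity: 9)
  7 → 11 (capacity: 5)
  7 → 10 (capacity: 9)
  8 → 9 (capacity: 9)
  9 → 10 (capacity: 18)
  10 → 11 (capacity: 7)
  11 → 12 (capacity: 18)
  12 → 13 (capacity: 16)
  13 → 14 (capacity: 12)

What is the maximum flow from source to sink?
Maximum flow = 12

Max flow: 12

Flow assignment:
  0 → 1: 12/15
  1 → 2: 12/13
  2 → 3: 12/20
  3 → 7: 12/13
  7 → 11: 5/5
  7 → 10: 7/9
  10 → 11: 7/7
  11 → 12: 12/18
  12 → 13: 12/16
  13 → 14: 12/12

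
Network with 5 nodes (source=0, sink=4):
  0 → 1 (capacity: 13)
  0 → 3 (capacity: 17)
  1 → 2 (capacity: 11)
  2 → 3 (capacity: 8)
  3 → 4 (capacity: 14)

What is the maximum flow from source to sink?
Maximum flow = 14

Max flow: 14

Flow assignment:
  0 → 1: 8/13
  0 → 3: 6/17
  1 → 2: 8/11
  2 → 3: 8/8
  3 → 4: 14/14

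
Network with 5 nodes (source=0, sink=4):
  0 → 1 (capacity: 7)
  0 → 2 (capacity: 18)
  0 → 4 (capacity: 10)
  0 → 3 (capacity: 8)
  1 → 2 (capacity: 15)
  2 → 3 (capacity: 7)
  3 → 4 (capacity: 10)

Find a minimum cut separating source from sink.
Min cut value = 20, edges: (0,4), (3,4)

Min cut value: 20
Partition: S = [0, 1, 2, 3], T = [4]
Cut edges: (0,4), (3,4)

By max-flow min-cut theorem, max flow = min cut = 20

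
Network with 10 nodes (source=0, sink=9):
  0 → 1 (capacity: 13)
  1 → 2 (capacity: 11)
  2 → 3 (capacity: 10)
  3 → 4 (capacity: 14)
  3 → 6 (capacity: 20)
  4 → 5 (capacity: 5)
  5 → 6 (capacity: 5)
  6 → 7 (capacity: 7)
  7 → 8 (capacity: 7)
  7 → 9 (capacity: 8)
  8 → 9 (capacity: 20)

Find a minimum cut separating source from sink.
Min cut value = 7, edges: (6,7)

Min cut value: 7
Partition: S = [0, 1, 2, 3, 4, 5, 6], T = [7, 8, 9]
Cut edges: (6,7)

By max-flow min-cut theorem, max flow = min cut = 7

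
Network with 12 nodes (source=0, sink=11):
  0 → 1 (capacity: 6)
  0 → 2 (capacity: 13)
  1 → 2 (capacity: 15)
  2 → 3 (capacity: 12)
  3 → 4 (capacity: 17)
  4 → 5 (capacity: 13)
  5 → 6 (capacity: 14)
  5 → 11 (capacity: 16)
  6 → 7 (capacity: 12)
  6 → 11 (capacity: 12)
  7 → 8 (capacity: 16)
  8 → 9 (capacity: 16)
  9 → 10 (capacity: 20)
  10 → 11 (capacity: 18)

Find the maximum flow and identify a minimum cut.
Max flow = 12, Min cut edges: (2,3)

Maximum flow: 12
Minimum cut: (2,3)
Partition: S = [0, 1, 2], T = [3, 4, 5, 6, 7, 8, 9, 10, 11]

Max-flow min-cut theorem verified: both equal 12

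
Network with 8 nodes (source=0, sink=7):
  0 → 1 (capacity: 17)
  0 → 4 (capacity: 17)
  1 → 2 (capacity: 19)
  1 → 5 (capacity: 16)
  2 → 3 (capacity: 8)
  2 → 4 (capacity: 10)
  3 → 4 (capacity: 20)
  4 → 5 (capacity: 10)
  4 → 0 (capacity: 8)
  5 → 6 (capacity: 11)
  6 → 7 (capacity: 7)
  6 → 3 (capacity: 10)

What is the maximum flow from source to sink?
Maximum flow = 7

Max flow: 7

Flow assignment:
  0 → 1: 1/17
  0 → 4: 6/17
  1 → 2: 1/19
  2 → 4: 1/10
  4 → 5: 7/10
  5 → 6: 7/11
  6 → 7: 7/7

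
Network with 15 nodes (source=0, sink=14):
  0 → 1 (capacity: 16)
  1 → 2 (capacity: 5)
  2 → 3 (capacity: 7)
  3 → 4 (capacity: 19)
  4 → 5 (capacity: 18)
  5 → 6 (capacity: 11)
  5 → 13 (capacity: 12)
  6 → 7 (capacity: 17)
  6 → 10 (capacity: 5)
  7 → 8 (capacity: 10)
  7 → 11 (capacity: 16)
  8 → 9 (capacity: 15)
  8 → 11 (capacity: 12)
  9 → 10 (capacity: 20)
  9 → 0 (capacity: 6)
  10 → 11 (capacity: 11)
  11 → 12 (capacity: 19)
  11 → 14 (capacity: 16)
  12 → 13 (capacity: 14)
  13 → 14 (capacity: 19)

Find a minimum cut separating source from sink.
Min cut value = 5, edges: (1,2)

Min cut value: 5
Partition: S = [0, 1], T = [2, 3, 4, 5, 6, 7, 8, 9, 10, 11, 12, 13, 14]
Cut edges: (1,2)

By max-flow min-cut theorem, max flow = min cut = 5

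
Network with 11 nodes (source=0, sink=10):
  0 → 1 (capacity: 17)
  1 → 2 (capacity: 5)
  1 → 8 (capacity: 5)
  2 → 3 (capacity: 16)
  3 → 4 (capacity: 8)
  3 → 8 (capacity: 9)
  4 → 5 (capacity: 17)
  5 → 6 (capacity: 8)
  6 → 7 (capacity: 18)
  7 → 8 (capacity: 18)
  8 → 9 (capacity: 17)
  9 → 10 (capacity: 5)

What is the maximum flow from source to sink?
Maximum flow = 5

Max flow: 5

Flow assignment:
  0 → 1: 5/17
  1 → 2: 5/5
  2 → 3: 5/16
  3 → 8: 5/9
  8 → 9: 5/17
  9 → 10: 5/5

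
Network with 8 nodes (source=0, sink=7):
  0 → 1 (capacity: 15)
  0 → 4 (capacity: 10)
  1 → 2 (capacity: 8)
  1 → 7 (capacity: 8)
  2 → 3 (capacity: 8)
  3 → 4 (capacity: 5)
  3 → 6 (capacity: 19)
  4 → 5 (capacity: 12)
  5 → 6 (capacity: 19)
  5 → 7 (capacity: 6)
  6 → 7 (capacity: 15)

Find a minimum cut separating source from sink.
Min cut value = 25, edges: (0,1), (0,4)

Min cut value: 25
Partition: S = [0], T = [1, 2, 3, 4, 5, 6, 7]
Cut edges: (0,1), (0,4)

By max-flow min-cut theorem, max flow = min cut = 25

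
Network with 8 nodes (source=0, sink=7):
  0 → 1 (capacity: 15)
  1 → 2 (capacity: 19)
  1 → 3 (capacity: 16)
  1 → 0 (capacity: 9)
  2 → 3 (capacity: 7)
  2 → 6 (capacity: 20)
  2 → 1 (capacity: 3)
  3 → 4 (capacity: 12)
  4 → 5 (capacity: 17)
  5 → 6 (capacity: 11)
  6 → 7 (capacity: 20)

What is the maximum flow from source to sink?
Maximum flow = 15

Max flow: 15

Flow assignment:
  0 → 1: 15/15
  1 → 2: 15/19
  2 → 6: 15/20
  6 → 7: 15/20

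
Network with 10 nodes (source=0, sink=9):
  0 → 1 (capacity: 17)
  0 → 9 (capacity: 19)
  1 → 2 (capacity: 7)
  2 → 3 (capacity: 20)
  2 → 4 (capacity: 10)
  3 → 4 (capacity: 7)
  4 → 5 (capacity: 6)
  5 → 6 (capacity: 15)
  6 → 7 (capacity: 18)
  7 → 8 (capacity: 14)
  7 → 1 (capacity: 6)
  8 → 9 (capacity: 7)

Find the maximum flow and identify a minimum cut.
Max flow = 25, Min cut edges: (0,9), (4,5)

Maximum flow: 25
Minimum cut: (0,9), (4,5)
Partition: S = [0, 1, 2, 3, 4], T = [5, 6, 7, 8, 9]

Max-flow min-cut theorem verified: both equal 25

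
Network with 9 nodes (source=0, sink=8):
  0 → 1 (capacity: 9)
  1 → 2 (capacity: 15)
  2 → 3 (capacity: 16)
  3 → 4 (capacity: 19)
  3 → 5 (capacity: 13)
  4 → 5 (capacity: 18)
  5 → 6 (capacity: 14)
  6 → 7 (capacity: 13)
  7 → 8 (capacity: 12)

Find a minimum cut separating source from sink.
Min cut value = 9, edges: (0,1)

Min cut value: 9
Partition: S = [0], T = [1, 2, 3, 4, 5, 6, 7, 8]
Cut edges: (0,1)

By max-flow min-cut theorem, max flow = min cut = 9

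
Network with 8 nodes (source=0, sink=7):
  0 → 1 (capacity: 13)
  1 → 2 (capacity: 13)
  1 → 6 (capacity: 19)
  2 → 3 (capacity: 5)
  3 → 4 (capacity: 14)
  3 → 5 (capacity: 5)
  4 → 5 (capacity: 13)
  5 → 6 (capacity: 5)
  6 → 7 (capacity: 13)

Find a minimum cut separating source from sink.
Min cut value = 13, edges: (6,7)

Min cut value: 13
Partition: S = [0, 1, 2, 3, 4, 5, 6], T = [7]
Cut edges: (6,7)

By max-flow min-cut theorem, max flow = min cut = 13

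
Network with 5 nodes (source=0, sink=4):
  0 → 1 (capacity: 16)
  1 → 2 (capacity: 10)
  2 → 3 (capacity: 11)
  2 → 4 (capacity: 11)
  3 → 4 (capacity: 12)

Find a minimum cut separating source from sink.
Min cut value = 10, edges: (1,2)

Min cut value: 10
Partition: S = [0, 1], T = [2, 3, 4]
Cut edges: (1,2)

By max-flow min-cut theorem, max flow = min cut = 10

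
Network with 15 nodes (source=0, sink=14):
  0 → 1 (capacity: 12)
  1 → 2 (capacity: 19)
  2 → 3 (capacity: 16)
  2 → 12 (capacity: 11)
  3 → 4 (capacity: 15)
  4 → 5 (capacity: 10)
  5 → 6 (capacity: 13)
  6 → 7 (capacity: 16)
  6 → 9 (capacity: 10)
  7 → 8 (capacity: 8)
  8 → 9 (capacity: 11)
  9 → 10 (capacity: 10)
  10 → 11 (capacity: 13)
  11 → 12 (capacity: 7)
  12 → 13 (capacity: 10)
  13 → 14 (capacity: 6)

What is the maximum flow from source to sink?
Maximum flow = 6

Max flow: 6

Flow assignment:
  0 → 1: 6/12
  1 → 2: 6/19
  2 → 3: 1/16
  2 → 12: 5/11
  3 → 4: 1/15
  4 → 5: 1/10
  5 → 6: 1/13
  6 → 9: 1/10
  9 → 10: 1/10
  10 → 11: 1/13
  11 → 12: 1/7
  12 → 13: 6/10
  13 → 14: 6/6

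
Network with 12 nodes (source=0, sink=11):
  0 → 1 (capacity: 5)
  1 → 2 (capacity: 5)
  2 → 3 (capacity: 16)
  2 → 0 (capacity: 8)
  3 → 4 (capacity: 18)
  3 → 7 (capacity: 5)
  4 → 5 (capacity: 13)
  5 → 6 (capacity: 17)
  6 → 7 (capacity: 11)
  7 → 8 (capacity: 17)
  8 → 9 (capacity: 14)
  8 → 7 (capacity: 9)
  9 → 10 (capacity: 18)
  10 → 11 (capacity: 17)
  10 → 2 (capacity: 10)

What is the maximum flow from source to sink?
Maximum flow = 5

Max flow: 5

Flow assignment:
  0 → 1: 5/5
  1 → 2: 5/5
  2 → 3: 5/16
  3 → 7: 5/5
  7 → 8: 5/17
  8 → 9: 5/14
  9 → 10: 5/18
  10 → 11: 5/17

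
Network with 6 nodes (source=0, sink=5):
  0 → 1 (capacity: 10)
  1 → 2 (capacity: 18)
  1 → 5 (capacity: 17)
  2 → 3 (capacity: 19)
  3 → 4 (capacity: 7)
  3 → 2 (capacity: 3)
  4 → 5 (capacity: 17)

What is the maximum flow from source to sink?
Maximum flow = 10

Max flow: 10

Flow assignment:
  0 → 1: 10/10
  1 → 5: 10/17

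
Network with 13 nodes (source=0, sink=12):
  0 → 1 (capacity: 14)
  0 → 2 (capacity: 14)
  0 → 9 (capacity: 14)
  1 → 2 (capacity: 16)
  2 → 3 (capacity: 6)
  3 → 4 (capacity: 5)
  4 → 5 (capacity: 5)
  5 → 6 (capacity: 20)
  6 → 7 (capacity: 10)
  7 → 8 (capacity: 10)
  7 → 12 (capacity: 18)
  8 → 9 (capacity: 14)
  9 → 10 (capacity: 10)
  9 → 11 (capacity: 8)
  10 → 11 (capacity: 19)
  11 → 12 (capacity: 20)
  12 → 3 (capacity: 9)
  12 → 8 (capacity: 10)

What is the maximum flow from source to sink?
Maximum flow = 19

Max flow: 19

Flow assignment:
  0 → 2: 5/14
  0 → 9: 14/14
  2 → 3: 5/6
  3 → 4: 5/5
  4 → 5: 5/5
  5 → 6: 5/20
  6 → 7: 5/10
  7 → 12: 5/18
  9 → 10: 6/10
  9 → 11: 8/8
  10 → 11: 6/19
  11 → 12: 14/20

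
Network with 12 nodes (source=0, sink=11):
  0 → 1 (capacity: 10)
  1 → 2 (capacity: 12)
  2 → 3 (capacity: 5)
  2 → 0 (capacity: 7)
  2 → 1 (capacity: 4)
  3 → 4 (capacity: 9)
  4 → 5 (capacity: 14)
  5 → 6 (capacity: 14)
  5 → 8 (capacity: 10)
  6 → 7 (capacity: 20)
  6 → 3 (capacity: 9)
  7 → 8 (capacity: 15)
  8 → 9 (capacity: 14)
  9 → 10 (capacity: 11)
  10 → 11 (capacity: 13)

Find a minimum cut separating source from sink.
Min cut value = 5, edges: (2,3)

Min cut value: 5
Partition: S = [0, 1, 2], T = [3, 4, 5, 6, 7, 8, 9, 10, 11]
Cut edges: (2,3)

By max-flow min-cut theorem, max flow = min cut = 5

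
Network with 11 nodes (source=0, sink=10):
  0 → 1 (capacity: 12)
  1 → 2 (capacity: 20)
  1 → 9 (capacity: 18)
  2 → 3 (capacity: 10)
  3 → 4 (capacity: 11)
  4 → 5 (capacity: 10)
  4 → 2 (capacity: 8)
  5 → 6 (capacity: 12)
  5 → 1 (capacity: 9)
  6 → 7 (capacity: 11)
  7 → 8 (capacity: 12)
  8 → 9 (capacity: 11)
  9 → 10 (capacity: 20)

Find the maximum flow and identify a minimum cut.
Max flow = 12, Min cut edges: (0,1)

Maximum flow: 12
Minimum cut: (0,1)
Partition: S = [0], T = [1, 2, 3, 4, 5, 6, 7, 8, 9, 10]

Max-flow min-cut theorem verified: both equal 12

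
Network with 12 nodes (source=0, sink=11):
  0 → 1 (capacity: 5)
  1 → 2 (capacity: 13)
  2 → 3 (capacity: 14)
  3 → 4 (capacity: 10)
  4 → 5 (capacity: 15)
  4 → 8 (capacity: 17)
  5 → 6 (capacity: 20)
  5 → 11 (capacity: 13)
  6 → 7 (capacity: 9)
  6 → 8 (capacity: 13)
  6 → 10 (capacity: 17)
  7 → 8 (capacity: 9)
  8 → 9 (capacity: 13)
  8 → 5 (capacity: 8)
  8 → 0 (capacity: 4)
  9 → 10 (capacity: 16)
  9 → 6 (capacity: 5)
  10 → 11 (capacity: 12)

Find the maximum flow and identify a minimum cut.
Max flow = 5, Min cut edges: (0,1)

Maximum flow: 5
Minimum cut: (0,1)
Partition: S = [0], T = [1, 2, 3, 4, 5, 6, 7, 8, 9, 10, 11]

Max-flow min-cut theorem verified: both equal 5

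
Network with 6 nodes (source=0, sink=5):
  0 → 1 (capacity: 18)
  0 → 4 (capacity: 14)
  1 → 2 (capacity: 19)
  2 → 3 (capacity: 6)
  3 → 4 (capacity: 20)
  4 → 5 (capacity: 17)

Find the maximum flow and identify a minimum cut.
Max flow = 17, Min cut edges: (4,5)

Maximum flow: 17
Minimum cut: (4,5)
Partition: S = [0, 1, 2, 3, 4], T = [5]

Max-flow min-cut theorem verified: both equal 17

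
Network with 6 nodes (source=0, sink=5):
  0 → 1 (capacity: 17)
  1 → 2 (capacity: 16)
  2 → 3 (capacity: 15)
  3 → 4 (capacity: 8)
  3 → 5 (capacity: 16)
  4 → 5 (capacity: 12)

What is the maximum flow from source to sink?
Maximum flow = 15

Max flow: 15

Flow assignment:
  0 → 1: 15/17
  1 → 2: 15/16
  2 → 3: 15/15
  3 → 5: 15/16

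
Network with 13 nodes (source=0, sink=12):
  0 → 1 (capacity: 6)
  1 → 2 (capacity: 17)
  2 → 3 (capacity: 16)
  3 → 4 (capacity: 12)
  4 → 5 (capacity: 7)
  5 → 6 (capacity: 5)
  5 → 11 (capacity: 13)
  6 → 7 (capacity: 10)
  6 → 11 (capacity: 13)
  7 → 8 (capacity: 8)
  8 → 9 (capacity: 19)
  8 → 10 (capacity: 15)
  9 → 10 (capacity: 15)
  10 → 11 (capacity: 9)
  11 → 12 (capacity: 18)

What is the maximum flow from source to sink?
Maximum flow = 6

Max flow: 6

Flow assignment:
  0 → 1: 6/6
  1 → 2: 6/17
  2 → 3: 6/16
  3 → 4: 6/12
  4 → 5: 6/7
  5 → 11: 6/13
  11 → 12: 6/18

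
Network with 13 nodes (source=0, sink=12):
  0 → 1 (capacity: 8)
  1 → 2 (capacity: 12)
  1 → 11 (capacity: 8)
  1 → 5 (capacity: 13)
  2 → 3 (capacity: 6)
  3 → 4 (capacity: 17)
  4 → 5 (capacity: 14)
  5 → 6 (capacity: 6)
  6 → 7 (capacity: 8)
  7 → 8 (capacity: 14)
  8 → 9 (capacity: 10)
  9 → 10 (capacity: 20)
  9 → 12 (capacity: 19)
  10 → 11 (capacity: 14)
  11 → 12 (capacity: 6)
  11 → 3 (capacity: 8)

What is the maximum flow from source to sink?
Maximum flow = 8

Max flow: 8

Flow assignment:
  0 → 1: 8/8
  1 → 11: 6/8
  1 → 5: 2/13
  5 → 6: 2/6
  6 → 7: 2/8
  7 → 8: 2/14
  8 → 9: 2/10
  9 → 12: 2/19
  11 → 12: 6/6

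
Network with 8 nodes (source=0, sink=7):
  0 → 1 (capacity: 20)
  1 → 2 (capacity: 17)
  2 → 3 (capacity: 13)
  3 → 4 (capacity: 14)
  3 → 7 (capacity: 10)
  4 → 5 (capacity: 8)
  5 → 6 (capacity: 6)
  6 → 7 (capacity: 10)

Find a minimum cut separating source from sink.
Min cut value = 13, edges: (2,3)

Min cut value: 13
Partition: S = [0, 1, 2], T = [3, 4, 5, 6, 7]
Cut edges: (2,3)

By max-flow min-cut theorem, max flow = min cut = 13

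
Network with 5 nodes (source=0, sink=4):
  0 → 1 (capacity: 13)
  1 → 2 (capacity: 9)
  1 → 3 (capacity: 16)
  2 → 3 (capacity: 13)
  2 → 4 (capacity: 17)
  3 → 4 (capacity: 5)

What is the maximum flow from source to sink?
Maximum flow = 13

Max flow: 13

Flow assignment:
  0 → 1: 13/13
  1 → 2: 9/9
  1 → 3: 4/16
  2 → 4: 9/17
  3 → 4: 4/5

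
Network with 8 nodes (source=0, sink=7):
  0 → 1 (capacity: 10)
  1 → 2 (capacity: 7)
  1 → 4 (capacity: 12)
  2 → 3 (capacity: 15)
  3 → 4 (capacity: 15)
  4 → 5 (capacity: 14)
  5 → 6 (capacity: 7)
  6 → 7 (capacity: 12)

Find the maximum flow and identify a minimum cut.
Max flow = 7, Min cut edges: (5,6)

Maximum flow: 7
Minimum cut: (5,6)
Partition: S = [0, 1, 2, 3, 4, 5], T = [6, 7]

Max-flow min-cut theorem verified: both equal 7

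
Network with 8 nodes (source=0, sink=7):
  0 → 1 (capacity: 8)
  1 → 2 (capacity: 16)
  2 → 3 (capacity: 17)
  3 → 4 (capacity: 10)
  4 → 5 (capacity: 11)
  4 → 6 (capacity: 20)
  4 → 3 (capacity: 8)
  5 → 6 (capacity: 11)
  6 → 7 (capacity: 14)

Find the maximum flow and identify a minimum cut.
Max flow = 8, Min cut edges: (0,1)

Maximum flow: 8
Minimum cut: (0,1)
Partition: S = [0], T = [1, 2, 3, 4, 5, 6, 7]

Max-flow min-cut theorem verified: both equal 8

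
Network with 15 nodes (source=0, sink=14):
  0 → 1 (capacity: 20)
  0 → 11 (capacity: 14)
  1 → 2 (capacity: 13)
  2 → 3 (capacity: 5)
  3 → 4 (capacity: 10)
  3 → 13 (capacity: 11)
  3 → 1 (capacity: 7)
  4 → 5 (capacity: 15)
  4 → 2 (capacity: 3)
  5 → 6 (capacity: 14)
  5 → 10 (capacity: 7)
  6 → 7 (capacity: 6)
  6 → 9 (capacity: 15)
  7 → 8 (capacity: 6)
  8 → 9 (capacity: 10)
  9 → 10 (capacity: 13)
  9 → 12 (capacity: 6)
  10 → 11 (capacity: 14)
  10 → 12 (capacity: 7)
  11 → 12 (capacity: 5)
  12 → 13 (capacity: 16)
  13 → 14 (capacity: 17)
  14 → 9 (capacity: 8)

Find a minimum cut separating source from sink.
Min cut value = 10, edges: (2,3), (11,12)

Min cut value: 10
Partition: S = [0, 1, 2, 11], T = [3, 4, 5, 6, 7, 8, 9, 10, 12, 13, 14]
Cut edges: (2,3), (11,12)

By max-flow min-cut theorem, max flow = min cut = 10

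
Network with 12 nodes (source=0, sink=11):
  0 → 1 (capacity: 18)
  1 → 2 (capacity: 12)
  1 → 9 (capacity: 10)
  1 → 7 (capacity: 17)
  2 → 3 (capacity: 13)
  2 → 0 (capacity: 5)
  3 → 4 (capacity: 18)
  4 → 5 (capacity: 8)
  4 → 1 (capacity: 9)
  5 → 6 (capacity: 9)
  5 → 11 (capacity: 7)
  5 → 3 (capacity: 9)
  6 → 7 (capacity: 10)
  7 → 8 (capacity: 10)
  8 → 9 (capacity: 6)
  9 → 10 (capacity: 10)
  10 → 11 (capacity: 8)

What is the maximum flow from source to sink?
Maximum flow = 15

Max flow: 15

Flow assignment:
  0 → 1: 17/18
  1 → 2: 10/12
  1 → 9: 8/10
  2 → 3: 8/13
  2 → 0: 2/5
  3 → 4: 8/18
  4 → 5: 7/8
  4 → 1: 1/9
  5 → 11: 7/7
  9 → 10: 8/10
  10 → 11: 8/8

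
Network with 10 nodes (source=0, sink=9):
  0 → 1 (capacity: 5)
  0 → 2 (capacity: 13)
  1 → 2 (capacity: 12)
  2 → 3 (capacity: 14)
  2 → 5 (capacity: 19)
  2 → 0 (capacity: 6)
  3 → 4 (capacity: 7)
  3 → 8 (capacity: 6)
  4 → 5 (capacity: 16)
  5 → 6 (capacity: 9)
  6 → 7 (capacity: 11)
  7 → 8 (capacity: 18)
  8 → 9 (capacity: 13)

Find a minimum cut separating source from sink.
Min cut value = 13, edges: (8,9)

Min cut value: 13
Partition: S = [0, 1, 2, 3, 4, 5, 6, 7, 8], T = [9]
Cut edges: (8,9)

By max-flow min-cut theorem, max flow = min cut = 13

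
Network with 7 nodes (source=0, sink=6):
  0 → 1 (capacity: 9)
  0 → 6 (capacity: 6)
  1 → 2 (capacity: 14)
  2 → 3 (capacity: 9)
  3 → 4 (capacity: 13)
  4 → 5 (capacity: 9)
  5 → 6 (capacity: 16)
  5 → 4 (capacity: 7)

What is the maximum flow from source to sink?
Maximum flow = 15

Max flow: 15

Flow assignment:
  0 → 1: 9/9
  0 → 6: 6/6
  1 → 2: 9/14
  2 → 3: 9/9
  3 → 4: 9/13
  4 → 5: 9/9
  5 → 6: 9/16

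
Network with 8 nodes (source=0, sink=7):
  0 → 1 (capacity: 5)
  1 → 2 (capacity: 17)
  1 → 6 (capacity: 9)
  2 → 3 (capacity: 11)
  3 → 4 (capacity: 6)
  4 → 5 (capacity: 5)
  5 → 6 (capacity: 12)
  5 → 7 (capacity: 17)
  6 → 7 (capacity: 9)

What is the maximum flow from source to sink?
Maximum flow = 5

Max flow: 5

Flow assignment:
  0 → 1: 5/5
  1 → 6: 5/9
  6 → 7: 5/9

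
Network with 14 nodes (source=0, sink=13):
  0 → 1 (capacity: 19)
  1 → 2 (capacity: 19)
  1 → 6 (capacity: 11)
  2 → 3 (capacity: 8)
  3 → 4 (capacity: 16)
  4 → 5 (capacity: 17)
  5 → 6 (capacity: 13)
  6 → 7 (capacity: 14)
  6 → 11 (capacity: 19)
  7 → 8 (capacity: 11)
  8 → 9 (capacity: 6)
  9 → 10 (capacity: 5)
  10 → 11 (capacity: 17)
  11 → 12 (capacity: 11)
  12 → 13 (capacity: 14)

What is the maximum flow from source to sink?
Maximum flow = 11

Max flow: 11

Flow assignment:
  0 → 1: 11/19
  1 → 2: 8/19
  1 → 6: 3/11
  2 → 3: 8/8
  3 → 4: 8/16
  4 → 5: 8/17
  5 → 6: 8/13
  6 → 11: 11/19
  11 → 12: 11/11
  12 → 13: 11/14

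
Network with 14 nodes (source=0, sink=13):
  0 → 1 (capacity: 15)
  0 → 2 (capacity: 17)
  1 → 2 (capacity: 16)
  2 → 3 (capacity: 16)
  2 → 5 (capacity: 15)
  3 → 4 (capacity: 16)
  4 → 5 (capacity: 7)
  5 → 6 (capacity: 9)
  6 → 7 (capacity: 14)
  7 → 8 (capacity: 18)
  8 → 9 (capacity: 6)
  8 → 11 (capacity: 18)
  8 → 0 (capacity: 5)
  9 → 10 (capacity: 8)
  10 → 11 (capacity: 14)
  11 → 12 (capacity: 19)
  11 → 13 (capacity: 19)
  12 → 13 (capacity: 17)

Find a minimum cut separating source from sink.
Min cut value = 9, edges: (5,6)

Min cut value: 9
Partition: S = [0, 1, 2, 3, 4, 5], T = [6, 7, 8, 9, 10, 11, 12, 13]
Cut edges: (5,6)

By max-flow min-cut theorem, max flow = min cut = 9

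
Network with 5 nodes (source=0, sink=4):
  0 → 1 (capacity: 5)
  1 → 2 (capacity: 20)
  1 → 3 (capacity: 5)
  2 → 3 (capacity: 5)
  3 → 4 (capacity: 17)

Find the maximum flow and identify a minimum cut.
Max flow = 5, Min cut edges: (0,1)

Maximum flow: 5
Minimum cut: (0,1)
Partition: S = [0], T = [1, 2, 3, 4]

Max-flow min-cut theorem verified: both equal 5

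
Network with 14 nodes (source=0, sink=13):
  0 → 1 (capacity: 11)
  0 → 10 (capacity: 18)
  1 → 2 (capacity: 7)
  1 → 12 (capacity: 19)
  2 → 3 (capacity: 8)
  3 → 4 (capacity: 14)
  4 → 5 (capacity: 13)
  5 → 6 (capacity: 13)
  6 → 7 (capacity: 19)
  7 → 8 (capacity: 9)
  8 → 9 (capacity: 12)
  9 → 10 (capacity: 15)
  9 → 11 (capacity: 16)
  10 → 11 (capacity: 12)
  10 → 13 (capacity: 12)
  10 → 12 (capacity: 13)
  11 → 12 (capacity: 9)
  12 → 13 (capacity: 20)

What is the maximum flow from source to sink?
Maximum flow = 29

Max flow: 29

Flow assignment:
  0 → 1: 11/11
  0 → 10: 18/18
  1 → 12: 11/19
  10 → 13: 12/12
  10 → 12: 6/13
  12 → 13: 17/20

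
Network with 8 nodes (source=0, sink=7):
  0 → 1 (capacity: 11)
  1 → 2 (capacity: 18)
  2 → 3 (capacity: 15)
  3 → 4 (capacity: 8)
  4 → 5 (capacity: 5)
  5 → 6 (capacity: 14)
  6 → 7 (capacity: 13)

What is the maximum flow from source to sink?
Maximum flow = 5

Max flow: 5

Flow assignment:
  0 → 1: 5/11
  1 → 2: 5/18
  2 → 3: 5/15
  3 → 4: 5/8
  4 → 5: 5/5
  5 → 6: 5/14
  6 → 7: 5/13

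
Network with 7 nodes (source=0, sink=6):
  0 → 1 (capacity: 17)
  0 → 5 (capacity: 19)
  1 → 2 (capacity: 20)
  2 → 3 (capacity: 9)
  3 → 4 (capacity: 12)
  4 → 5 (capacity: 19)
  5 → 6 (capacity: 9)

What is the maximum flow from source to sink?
Maximum flow = 9

Max flow: 9

Flow assignment:
  0 → 1: 9/17
  1 → 2: 9/20
  2 → 3: 9/9
  3 → 4: 9/12
  4 → 5: 9/19
  5 → 6: 9/9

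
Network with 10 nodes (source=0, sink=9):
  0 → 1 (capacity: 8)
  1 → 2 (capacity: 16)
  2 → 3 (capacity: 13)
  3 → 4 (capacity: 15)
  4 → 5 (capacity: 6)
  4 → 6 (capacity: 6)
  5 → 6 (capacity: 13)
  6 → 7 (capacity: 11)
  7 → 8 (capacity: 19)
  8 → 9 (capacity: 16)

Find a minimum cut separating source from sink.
Min cut value = 8, edges: (0,1)

Min cut value: 8
Partition: S = [0], T = [1, 2, 3, 4, 5, 6, 7, 8, 9]
Cut edges: (0,1)

By max-flow min-cut theorem, max flow = min cut = 8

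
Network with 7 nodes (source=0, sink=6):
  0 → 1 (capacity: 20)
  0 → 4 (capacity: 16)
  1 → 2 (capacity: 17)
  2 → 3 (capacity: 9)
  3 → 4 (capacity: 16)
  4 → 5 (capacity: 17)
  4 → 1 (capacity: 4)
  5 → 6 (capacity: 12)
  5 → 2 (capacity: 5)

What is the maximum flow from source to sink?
Maximum flow = 12

Max flow: 12

Flow assignment:
  0 → 1: 9/20
  0 → 4: 3/16
  1 → 2: 9/17
  2 → 3: 9/9
  3 → 4: 9/16
  4 → 5: 12/17
  5 → 6: 12/12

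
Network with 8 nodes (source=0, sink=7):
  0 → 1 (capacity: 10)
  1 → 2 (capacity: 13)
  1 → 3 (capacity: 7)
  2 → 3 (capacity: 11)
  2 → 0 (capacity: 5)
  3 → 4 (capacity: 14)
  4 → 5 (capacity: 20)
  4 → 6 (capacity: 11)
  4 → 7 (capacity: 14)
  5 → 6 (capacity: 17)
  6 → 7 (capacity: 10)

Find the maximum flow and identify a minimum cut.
Max flow = 10, Min cut edges: (0,1)

Maximum flow: 10
Minimum cut: (0,1)
Partition: S = [0], T = [1, 2, 3, 4, 5, 6, 7]

Max-flow min-cut theorem verified: both equal 10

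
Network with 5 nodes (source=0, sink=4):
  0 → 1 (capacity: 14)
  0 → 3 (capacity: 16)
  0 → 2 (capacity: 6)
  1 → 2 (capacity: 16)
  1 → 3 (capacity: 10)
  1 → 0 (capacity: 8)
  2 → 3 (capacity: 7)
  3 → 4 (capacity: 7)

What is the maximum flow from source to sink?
Maximum flow = 7

Max flow: 7

Flow assignment:
  0 → 1: 4/14
  0 → 2: 3/6
  1 → 2: 4/16
  2 → 3: 7/7
  3 → 4: 7/7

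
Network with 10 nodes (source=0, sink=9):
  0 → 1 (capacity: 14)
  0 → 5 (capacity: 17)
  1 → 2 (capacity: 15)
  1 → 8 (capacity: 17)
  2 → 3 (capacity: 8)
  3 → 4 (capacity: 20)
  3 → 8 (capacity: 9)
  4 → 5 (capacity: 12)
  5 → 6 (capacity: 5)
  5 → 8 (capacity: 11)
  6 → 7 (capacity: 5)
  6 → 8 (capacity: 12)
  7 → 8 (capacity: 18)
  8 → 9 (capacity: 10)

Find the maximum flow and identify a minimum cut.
Max flow = 10, Min cut edges: (8,9)

Maximum flow: 10
Minimum cut: (8,9)
Partition: S = [0, 1, 2, 3, 4, 5, 6, 7, 8], T = [9]

Max-flow min-cut theorem verified: both equal 10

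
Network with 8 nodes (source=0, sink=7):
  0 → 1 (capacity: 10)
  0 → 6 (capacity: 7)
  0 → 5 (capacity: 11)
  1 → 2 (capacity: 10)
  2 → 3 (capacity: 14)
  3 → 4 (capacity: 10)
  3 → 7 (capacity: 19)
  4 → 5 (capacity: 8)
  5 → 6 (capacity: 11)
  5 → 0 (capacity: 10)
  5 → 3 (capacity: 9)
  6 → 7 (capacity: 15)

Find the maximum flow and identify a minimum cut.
Max flow = 28, Min cut edges: (0,6), (0,5), (1,2)

Maximum flow: 28
Minimum cut: (0,6), (0,5), (1,2)
Partition: S = [0, 1], T = [2, 3, 4, 5, 6, 7]

Max-flow min-cut theorem verified: both equal 28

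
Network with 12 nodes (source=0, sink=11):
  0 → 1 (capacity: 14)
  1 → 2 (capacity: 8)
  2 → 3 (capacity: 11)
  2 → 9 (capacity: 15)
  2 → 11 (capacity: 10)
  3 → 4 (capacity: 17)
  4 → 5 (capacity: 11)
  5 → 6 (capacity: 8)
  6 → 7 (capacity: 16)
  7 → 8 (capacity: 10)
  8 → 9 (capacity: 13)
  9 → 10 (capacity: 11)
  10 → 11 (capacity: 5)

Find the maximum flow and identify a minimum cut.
Max flow = 8, Min cut edges: (1,2)

Maximum flow: 8
Minimum cut: (1,2)
Partition: S = [0, 1], T = [2, 3, 4, 5, 6, 7, 8, 9, 10, 11]

Max-flow min-cut theorem verified: both equal 8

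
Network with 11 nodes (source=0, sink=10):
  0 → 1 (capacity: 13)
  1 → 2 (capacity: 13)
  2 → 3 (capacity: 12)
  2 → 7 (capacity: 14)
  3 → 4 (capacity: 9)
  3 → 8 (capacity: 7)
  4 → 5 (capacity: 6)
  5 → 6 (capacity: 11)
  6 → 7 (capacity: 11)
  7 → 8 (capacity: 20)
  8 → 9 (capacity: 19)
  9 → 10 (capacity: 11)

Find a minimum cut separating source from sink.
Min cut value = 11, edges: (9,10)

Min cut value: 11
Partition: S = [0, 1, 2, 3, 4, 5, 6, 7, 8, 9], T = [10]
Cut edges: (9,10)

By max-flow min-cut theorem, max flow = min cut = 11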